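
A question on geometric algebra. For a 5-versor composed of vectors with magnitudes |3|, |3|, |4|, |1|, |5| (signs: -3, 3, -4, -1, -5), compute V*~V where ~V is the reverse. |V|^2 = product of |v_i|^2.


Each vector v_i has |v_i|^2 = s_i^2
Squared scales: (-3)^2 = 9, 3^2 = 9, (-4)^2 = 16, (-1)^2 = 1, (-5)^2 = 25
|V|^2 = 9 * 9 * 16 * 1 * 25
= 32400


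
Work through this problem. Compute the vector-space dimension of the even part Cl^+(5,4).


Even subalgebra dimension = 2^(n-1)
n = 5 + 4 = 9
2^(9 - 1) = 2^8 = 256
Verification: sum of C(9,k) for even k = 1 + 36 + 126 + 84 + 9 = 256
Result = 256


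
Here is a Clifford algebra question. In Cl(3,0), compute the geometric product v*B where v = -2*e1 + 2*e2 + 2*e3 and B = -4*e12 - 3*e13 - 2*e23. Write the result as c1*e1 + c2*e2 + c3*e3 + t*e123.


vB has grade-1 (vector) and grade-3 (trivector) parts: vB = (v _| B) + (v ^ B).
Vector part <vB>_1:
  e1: -v2*b12 - v3*b13 = -(2)*(-4) - (2)*(-3) = 14
  e2: v1*b12 - v3*b23 = (-2)*(-4) - (2)*(-2) = 12
  e3: v1*b13 + v2*b23 = (-2)*(-3) + (2)*(-2) = 2
Trivector part <vB>_3:
  e123: v1*b23 - v2*b13 + v3*b12 = (-2)*(-2) - (2)*(-3) + (2)*(-4) = 2
vB = 14*e1 + 12*e2 + 2*e3 + 2*e123


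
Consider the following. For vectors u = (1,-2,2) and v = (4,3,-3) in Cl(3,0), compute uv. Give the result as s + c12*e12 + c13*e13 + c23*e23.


In Cl(3,0): e_i^2 = 1, e_ie_j = -e_je_i for i != j.
Scalar part = u . v = 1*4 + (-2)*3 + 2*(-3)
= 4 + (-6) + (-6) = -8
e12 coeff = 1*3 - (-2)*4 = 3 - (-8) = 11
e13 coeff = 1*(-3) - 2*4 = -3 - 8 = -11
e23 coeff = (-2)*(-3) - 2*3 = 6 - 6 = 0
uv = -8 + 11*e12 - 11*e13 + 0*e23


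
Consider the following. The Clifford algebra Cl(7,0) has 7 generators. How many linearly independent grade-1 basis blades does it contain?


Number of grade-k basis blades in Cl(p,q) with n = p + q is C(n, k).
n = 7 + 0 = 7
C(7, 1) = 7! / (1! * 6!)
= 5040 / (1 * 720)
= 7


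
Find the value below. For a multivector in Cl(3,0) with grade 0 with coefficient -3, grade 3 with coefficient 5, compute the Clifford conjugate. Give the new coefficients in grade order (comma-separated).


Clifford conjugate sign for grade k: (-1)^(k(k+1)/2)
Grade 0: (-1)^(0*1/2) = (-1)^0 = 1, coeff -3 -> -3
Grade 3: (-1)^(3*4/2) = (-1)^6 = 1, coeff 5 -> 5
Conjugated coefficients: -3, 5


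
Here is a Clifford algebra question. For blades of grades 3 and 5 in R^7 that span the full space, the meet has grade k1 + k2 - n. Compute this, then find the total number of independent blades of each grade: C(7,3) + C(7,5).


Meet grade = grade(A) + grade(B) - n
= 3 + 5 - 7 = 1
C(7,3) = 35
C(7,5) = 21
dim_A + dim_B = 35 + 21 = 56


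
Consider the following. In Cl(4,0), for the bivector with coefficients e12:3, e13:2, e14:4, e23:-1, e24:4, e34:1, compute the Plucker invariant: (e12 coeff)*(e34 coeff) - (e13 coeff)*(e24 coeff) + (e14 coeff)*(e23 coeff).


Plucker relation: af - be + cd
a*f = 3*1 = 3
b*e = 2*4 = 8
c*d = 4*(-1) = -4
af - be + cd = 3 - 8 + (-4)
= -9


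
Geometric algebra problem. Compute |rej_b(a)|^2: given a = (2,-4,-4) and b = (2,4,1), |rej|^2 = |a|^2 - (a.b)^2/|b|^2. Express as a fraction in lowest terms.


|a|^2 = 2^2 + (-4)^2 + (-4)^2 = 36
|b|^2 = 2^2 + 4^2 + 1^2 = 21
a . b = 2*2 + (-4)*4 + (-4)*1 = -16
(a.b)^2 = (-16)^2 = 256
|rej|^2 = 36 - 256/21
= (756 - 256)/21
= 500/21
In lowest terms: 500/21


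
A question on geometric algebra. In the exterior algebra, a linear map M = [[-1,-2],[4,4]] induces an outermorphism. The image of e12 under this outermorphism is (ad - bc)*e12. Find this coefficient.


The outermorphism of a linear map f sends e1^e2 to f(e1)^f(e2).
f(e1) = -1*e1 + 4*e2
f(e2) = -2*e1 + 4*e2
f(e1) ^ f(e2) = (-1*e1 + 4*e2) ^ (-2*e1 + 4*e2)
= (-1)*4*e12 + 4*(-2)*e21
= (-4 - (-8))*e12
= 4*e12
Coefficient = 4


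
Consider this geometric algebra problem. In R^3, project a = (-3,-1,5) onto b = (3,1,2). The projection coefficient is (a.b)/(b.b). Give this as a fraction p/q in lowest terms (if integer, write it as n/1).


Projection coefficient = (a . b) / (b . b)
a . b = (-3)*3 + (-1)*1 + 5*2
= -9 + (-1) + 10 = 0
b . b = 3^2 + 1^2 + 2^2
= 9 + 1 + 4 = 14
Coefficient = 0/14
In lowest terms: 0/1


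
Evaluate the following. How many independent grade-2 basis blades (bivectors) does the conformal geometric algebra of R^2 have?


The conformal model of R^2 uses Cl(3,1) with m = 2 + 2 = 4 generators.
Number of grade-2 blades = C(m, 2) = C(4, 2)
= 4*3/2 = 6


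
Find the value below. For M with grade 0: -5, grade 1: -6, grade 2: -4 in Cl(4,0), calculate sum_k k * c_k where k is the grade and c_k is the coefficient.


Grade-weighted sum = sum of grade_k * coefficient_k
0*(-5) = 0
1*(-6) = -6
2*(-4) = -8
Total = 0 + (-6) + (-8) = -14


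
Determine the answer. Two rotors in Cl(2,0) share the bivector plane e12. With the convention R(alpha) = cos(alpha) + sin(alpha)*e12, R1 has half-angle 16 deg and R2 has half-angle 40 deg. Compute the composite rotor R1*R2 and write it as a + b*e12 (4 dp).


Same-plane rotors commute and their half-angles add:
R1*R2 = cos(a1 + a2) + sin(a1 + a2)*e12.
a1 + a2 = 16 + 40 = 56 deg
cos(56 deg) = 0.5592
sin(56 deg) = 0.8290
R1*R2 = 0.5592 + 0.8290*e12


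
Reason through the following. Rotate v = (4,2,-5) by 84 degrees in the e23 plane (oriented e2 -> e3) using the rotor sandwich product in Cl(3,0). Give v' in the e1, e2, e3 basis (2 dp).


Rotor R = cos(42deg) - sin(42deg)*e23
Rotation angle theta = 2 * 42 = 84 degrees in the e23 plane (e2 -> e3).
The component perpendicular to the plane (e1) is invariant: v'_1 = v1 = 4.00
cos(84deg) = 0.1045, sin(84deg) = 0.9945
v'_2 = v2*cos(theta) - v3*sin(theta) = 2*0.1045 - (-5)*0.9945 = 5.18
v'_3 = v2*sin(theta) + v3*cos(theta) = 2*0.9945 + (-5)*0.1045 = 1.47
v' = 4.00*e1 + 5.18*e2 + 1.47*e3


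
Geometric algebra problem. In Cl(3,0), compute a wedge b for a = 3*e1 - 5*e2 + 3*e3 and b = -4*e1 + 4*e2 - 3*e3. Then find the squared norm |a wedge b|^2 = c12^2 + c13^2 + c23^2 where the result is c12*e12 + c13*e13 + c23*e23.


a wedge b = (a1*b2 - a2*b1)*e12 + (a1*b3 - a3*b1)*e13 + (a2*b3 - a3*b2)*e23
e12 coeff: 3*4 - (-5)*(-4) = 12 - 20 = -8
e13 coeff: 3*(-3) - 3*(-4) = -9 - (-12) = 3
e23 coeff: (-5)*(-3) - 3*4 = 15 - 12 = 3
|a wedge b|^2 = (-8)^2 + 3^2 + 3^2
= 64 + 9 + 9
= 82


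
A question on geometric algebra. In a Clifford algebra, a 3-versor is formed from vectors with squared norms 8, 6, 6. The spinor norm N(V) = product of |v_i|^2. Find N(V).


Spinor norm N(V) = |v1|^2 * |v2|^2 * ... * |v3|^2
= 8 * 6 * 6
Running product: 8, 48, 288
N(V) = 288


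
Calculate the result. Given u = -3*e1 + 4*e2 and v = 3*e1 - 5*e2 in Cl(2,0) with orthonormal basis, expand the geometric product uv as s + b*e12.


Expand: (-3*e1 + 4*e2)(3*e1 - 5*e2)
= (-3)*3*e1e1 + (-3)*(-5)*e1e2 + 4*3*e2e1 + 4*(-5)*e2e2
Using e1^2 = e2^2 = 1, e2e1 = -e1e2:
Scalar part s = (-3)*3 + 4*(-5) = -9 + (-20) = -29
Bivector part b = (-3)*(-5) - 4*3 = 15 - 12 = 3
uv = -29 + 3*e12


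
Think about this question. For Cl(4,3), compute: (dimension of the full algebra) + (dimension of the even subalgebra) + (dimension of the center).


n = 4 + 3 = 7
Total dim = 2^7 = 128
Even subalgebra dim = 2^6 = 64
n is odd, so center dim = 2
Sum = 128 + 64 + 2 = 194


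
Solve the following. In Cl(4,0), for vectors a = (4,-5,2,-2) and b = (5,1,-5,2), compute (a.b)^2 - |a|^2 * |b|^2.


a . b = 4*5 + (-5)*1 + 2*(-5) + (-2)*2
= 20 + (-5) + (-10) + (-4) = 1
|a|^2 = 4^2 + (-5)^2 + 2^2 + (-2)^2 = 49
|b|^2 = 5^2 + 1^2 + (-5)^2 + 2^2 = 55
(a.b)^2 = 1^2 = 1
|a|^2 * |b|^2 = 49 * 55 = 2695
Result = 1 - 2695 = -2694


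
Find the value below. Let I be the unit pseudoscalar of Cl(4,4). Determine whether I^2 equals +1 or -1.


The pseudoscalar I = e1...e_n (product of all n generators) of Cl(p,q) satisfies I^2 = (-1)^(q + n(n-1)/2).
p = 4, q = 4, n = p + q = 8
n(n-1)/2 = 8 * 7 / 2 = 28
Exponent = q + n(n-1)/2 = 4 + 28 = 32
I^2 = (-1)^32 = +1


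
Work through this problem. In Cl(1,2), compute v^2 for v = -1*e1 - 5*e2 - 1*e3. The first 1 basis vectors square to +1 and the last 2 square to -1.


v^2 = sum of c_i^2 * e_i^2
Positive signature terms (e_i^2 = +1): (-1)^2 = 1
Negative signature terms (e_j^2 = -1): (-5)^2 + (-1)^2 = 26
v^2 = 1 - 26 = -25


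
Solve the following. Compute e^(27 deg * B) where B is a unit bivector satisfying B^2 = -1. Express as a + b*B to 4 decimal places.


For a unit bivector B with B^2 = -1, the exponential series gives
e^(theta*B) = cos(theta) + sin(theta)*B (the GA analogue of Euler's formula).
theta = 27 degrees = 0.471239 rad
cos(27 deg) = 0.8910
sin(27 deg) = 0.4540
exp(theta*B) = 0.8910 + 0.4540*B


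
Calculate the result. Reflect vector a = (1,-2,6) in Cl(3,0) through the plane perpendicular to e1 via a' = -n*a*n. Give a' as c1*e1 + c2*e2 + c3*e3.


Reflection formula: a' = -n*a*n, with n = e1 (unit vector, n^2 = 1).
For reflection through hyperplane perp to e1:
The component along e1 flips sign, others stay.
a = (1, -2, 6)
a' = (-1, -2, 6)
a' = -1*e1 - 2*e2 + 6*e3


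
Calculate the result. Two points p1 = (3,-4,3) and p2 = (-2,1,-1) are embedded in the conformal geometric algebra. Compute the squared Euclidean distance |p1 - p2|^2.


p1 - p2 = (5, -5, 4)
|p1 - p2|^2 = 5^2 + (-5)^2 + 4^2
= 25 + 25 + 16
= 66


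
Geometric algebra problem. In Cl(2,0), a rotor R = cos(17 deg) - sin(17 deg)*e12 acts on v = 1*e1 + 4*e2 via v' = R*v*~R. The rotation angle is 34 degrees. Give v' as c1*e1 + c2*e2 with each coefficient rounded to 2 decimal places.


Rotor R = cos(17deg) - sin(17deg)*e12
Rotation angle theta = 2 * 17 = 34 degrees
v' = R*v*~R rotates v by theta.
cos(34deg) = 0.8290, sin(34deg) = 0.5592
v'_1 = 1*cos(34deg) - 4*sin(34deg)
= 1*0.8290 - 4*0.5592
= -1.41
v'_2 = 1*sin(34deg) + 4*cos(34deg)
= 1*0.5592 + 4*0.8290
= 3.88
v' = -1.41*e1 + 3.88*e2


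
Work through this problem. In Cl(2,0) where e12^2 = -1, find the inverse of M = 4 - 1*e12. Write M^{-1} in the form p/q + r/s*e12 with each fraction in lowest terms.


M = 4 - 1*e12, where e12^2 = -1.
Since M commutes with its reverse ~M = a - b*e12, M * ~M = a^2 - b^2*e12^2 = a^2 + b^2.
So M^{-1} = ~M / (a^2 + b^2) = (a - b*e12)/(a^2 + b^2).
a^2 + b^2 = 16 + 1 = 17
Scalar part = 4/17 = 4/17
Bivector coeff = 1/17 = 1/17
M^{-1} = 4/17 + 1/17*e12


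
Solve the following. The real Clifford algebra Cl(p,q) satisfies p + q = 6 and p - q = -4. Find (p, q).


We need p + q = 6 and p - q = -4.
Adding: 2p = 6 + (-4) = 2, so p = 1.
Then q = 6 - 1 = 5.
(p, q) = (1, 5)


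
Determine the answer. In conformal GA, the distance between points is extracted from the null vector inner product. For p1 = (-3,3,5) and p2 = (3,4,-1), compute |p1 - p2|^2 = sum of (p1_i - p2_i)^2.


p1 - p2 = (-6, -1, 6)
|p1 - p2|^2 = (-6)^2 + (-1)^2 + 6^2
= 36 + 1 + 36
= 73


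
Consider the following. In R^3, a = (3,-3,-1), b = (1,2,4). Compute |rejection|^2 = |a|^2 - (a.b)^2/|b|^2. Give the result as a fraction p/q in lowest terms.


|a|^2 = 3^2 + (-3)^2 + (-1)^2 = 19
|b|^2 = 1^2 + 2^2 + 4^2 = 21
a . b = 3*1 + (-3)*2 + (-1)*4 = -7
(a.b)^2 = (-7)^2 = 49
|rej|^2 = 19 - 49/21
= (399 - 49)/21
= 350/21
In lowest terms: 50/3


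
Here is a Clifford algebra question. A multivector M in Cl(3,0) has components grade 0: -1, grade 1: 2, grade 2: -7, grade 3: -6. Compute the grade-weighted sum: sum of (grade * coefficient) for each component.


Grade-weighted sum = sum of grade_k * coefficient_k
0*(-1) = 0
1*2 = 2
2*(-7) = -14
3*(-6) = -18
Total = 0 + 2 + (-14) + (-18) = -30


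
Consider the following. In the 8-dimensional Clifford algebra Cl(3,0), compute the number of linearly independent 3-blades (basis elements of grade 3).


Number of grade-k basis blades in Cl(p,q) with n = p + q is C(n, k).
n = 3 + 0 = 3
C(3, 3) = 3! / (3! * 0!)
= 6 / (6 * 1)
= 1


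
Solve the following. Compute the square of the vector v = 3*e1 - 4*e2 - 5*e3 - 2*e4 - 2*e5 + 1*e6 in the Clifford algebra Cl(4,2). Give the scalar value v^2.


v^2 = sum of c_i^2 * e_i^2
Positive signature terms (e_i^2 = +1): 3^2 + (-4)^2 + (-5)^2 + (-2)^2 = 54
Negative signature terms (e_j^2 = -1): (-2)^2 + 1^2 = 5
v^2 = 54 - 5 = 49


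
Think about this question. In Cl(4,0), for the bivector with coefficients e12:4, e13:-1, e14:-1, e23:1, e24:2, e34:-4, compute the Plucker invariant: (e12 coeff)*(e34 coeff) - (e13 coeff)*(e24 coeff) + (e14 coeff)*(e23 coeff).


Plucker relation: af - be + cd
a*f = 4*(-4) = -16
b*e = (-1)*2 = -2
c*d = (-1)*1 = -1
af - be + cd = -16 - (-2) + (-1)
= -15


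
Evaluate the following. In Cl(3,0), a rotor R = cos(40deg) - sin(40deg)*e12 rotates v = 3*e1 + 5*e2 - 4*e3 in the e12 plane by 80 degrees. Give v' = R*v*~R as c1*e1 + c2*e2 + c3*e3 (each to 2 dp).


Rotor R = cos(40deg) - sin(40deg)*e12
Rotation angle theta = 2 * 40 = 80 degrees in the e12 plane (e1 -> e2).
The component perpendicular to the plane (e3) is invariant: v'_3 = v3 = -4.00
cos(80deg) = 0.1736, sin(80deg) = 0.9848
v'_1 = v1*cos(theta) - v2*sin(theta) = 3*0.1736 - 5*0.9848 = -4.40
v'_2 = v1*sin(theta) + v2*cos(theta) = 3*0.9848 + 5*0.1736 = 3.82
v' = -4.40*e1 + 3.82*e2 - 4.00*e3


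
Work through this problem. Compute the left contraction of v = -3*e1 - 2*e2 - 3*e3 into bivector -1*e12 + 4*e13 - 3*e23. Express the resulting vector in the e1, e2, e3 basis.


Left contraction v _| B = <vB>_1 (grade-1 part of the geometric product vB).
Using e1_|e12 = e2, e2_|e12 = -e1, e1_|e13 = e3, e3_|e13 = -e1, e2_|e23 = e3, e3_|e23 = -e2:
e1 coeff: -v2*b12 - v3*b13 = -(-2)*(-1) - (-3)*(4) = 10
e2 coeff: v1*b12 - v3*b23 = (-3)*(-1) - (-3)*(-3) = -6
e3 coeff: v1*b13 + v2*b23 = (-3)*(4) + (-2)*(-3) = -6
v _| B = 10*e1 - 6*e2 - 6*e3


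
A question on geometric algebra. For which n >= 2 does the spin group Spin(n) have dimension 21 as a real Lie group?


dim Spin(n) = dim so(n) = n(n-1)/2.
Solve n(n-1)/2 = 21, i.e. n^2 - n - 42 = 0.
Discriminant = 1 + 8*21 = 169
n = (1 + sqrt(169))/2 = (1 + 13)/2 = 7


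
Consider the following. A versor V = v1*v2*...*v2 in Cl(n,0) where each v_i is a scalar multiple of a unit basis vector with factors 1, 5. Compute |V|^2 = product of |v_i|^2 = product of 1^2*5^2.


Each vector v_i has |v_i|^2 = s_i^2
Squared scales: 1^2 = 1, 5^2 = 25
|V|^2 = 1 * 25
= 25


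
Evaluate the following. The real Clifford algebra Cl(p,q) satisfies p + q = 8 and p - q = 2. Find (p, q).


We need p + q = 8 and p - q = 2.
Adding: 2p = 8 + 2 = 10, so p = 5.
Then q = 8 - 5 = 3.
(p, q) = (5, 3)


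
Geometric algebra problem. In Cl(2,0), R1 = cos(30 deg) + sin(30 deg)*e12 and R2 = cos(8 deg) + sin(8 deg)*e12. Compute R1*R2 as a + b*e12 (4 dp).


Same-plane rotors commute and their half-angles add:
R1*R2 = cos(a1 + a2) + sin(a1 + a2)*e12.
a1 + a2 = 30 + 8 = 38 deg
cos(38 deg) = 0.7880
sin(38 deg) = 0.6157
R1*R2 = 0.7880 + 0.6157*e12


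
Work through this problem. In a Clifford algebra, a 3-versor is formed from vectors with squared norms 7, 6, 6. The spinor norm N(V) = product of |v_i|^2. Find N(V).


Spinor norm N(V) = |v1|^2 * |v2|^2 * ... * |v3|^2
= 7 * 6 * 6
Running product: 7, 42, 252
N(V) = 252


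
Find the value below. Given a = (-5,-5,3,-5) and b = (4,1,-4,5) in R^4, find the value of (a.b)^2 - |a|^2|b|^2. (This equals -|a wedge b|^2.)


a . b = (-5)*4 + (-5)*1 + 3*(-4) + (-5)*5
= -20 + (-5) + (-12) + (-25) = -62
|a|^2 = (-5)^2 + (-5)^2 + 3^2 + (-5)^2 = 84
|b|^2 = 4^2 + 1^2 + (-4)^2 + 5^2 = 58
(a.b)^2 = (-62)^2 = 3844
|a|^2 * |b|^2 = 84 * 58 = 4872
Result = 3844 - 4872 = -1028


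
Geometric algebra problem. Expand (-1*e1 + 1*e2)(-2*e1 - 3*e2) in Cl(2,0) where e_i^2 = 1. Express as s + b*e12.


Expand: (-1*e1 + 1*e2)(-2*e1 - 3*e2)
= (-1)*(-2)*e1e1 + (-1)*(-3)*e1e2 + 1*(-2)*e2e1 + 1*(-3)*e2e2
Using e1^2 = e2^2 = 1, e2e1 = -e1e2:
Scalar part s = (-1)*(-2) + 1*(-3) = 2 + (-3) = -1
Bivector part b = (-1)*(-3) - 1*(-2) = 3 - (-2) = 5
uv = -1 + 5*e12


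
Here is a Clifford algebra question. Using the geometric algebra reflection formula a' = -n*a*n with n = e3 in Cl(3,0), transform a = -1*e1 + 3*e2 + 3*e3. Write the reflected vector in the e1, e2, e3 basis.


Reflection formula: a' = -n*a*n, with n = e3 (unit vector, n^2 = 1).
For reflection through hyperplane perp to e3:
The component along e3 flips sign, others stay.
a = (-1, 3, 3)
a' = (-1, 3, -3)
a' = -1*e1 + 3*e2 - 3*e3


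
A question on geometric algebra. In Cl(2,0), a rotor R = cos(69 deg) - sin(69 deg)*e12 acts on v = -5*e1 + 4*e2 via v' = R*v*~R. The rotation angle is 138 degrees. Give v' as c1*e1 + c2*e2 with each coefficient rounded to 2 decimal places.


Rotor R = cos(69deg) - sin(69deg)*e12
Rotation angle theta = 2 * 69 = 138 degrees
v' = R*v*~R rotates v by theta.
cos(138deg) = -0.7431, sin(138deg) = 0.6691
v'_1 = -5*cos(138deg) - 4*sin(138deg)
= -5*(-0.7431) - 4*0.6691
= 1.04
v'_2 = -5*sin(138deg) + 4*cos(138deg)
= -5*0.6691 + 4*(-0.7431)
= -6.32
v' = 1.04*e1 - 6.32*e2


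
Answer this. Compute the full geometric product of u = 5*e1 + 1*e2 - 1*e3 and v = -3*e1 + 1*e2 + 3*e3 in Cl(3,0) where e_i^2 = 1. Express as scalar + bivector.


In Cl(3,0): e_i^2 = 1, e_ie_j = -e_je_i for i != j.
Scalar part = u . v = 5*(-3) + 1*1 + (-1)*3
= -15 + 1 + (-3) = -17
e12 coeff = 5*1 - 1*(-3) = 5 - (-3) = 8
e13 coeff = 5*3 - (-1)*(-3) = 15 - 3 = 12
e23 coeff = 1*3 - (-1)*1 = 3 - (-1) = 4
uv = -17 + 8*e12 + 12*e13 + 4*e23


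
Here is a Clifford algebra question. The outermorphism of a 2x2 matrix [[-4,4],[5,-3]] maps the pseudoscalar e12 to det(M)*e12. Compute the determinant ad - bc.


The outermorphism of a linear map f sends e1^e2 to f(e1)^f(e2).
f(e1) = -4*e1 + 5*e2
f(e2) = 4*e1 - 3*e2
f(e1) ^ f(e2) = (-4*e1 + 5*e2) ^ (4*e1 - 3*e2)
= (-4)*(-3)*e12 + 5*4*e21
= (12 - 20)*e12
= -8*e12
Coefficient = -8


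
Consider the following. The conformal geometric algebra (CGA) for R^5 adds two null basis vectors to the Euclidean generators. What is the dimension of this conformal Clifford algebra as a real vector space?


The conformal model of R^5 uses Cl(6,1): the 5 Euclidean generators plus two extra orthogonal generators e+ (e+^2 = +1) and e- (e-^2 = -1), from which the null vectors e0, einf are built.
Number of generators m = 5 + 2 = 7.
dim Cl(p,q) = 2^m = 2^7 = 128


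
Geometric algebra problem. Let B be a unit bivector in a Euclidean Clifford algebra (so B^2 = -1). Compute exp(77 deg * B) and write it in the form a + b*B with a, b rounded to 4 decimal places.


For a unit bivector B with B^2 = -1, the exponential series gives
e^(theta*B) = cos(theta) + sin(theta)*B (the GA analogue of Euler's formula).
theta = 77 degrees = 1.343904 rad
cos(77 deg) = 0.2250
sin(77 deg) = 0.9744
exp(theta*B) = 0.2250 + 0.9744*B


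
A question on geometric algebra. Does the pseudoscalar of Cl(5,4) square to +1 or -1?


The pseudoscalar I = e1...e_n (product of all n generators) of Cl(p,q) satisfies I^2 = (-1)^(q + n(n-1)/2).
p = 5, q = 4, n = p + q = 9
n(n-1)/2 = 9 * 8 / 2 = 36
Exponent = q + n(n-1)/2 = 4 + 36 = 40
I^2 = (-1)^40 = +1


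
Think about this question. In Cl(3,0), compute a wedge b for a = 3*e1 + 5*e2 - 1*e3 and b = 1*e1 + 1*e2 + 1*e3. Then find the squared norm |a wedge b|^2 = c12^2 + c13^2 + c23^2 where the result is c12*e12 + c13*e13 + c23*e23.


a wedge b = (a1*b2 - a2*b1)*e12 + (a1*b3 - a3*b1)*e13 + (a2*b3 - a3*b2)*e23
e12 coeff: 3*1 - 5*1 = 3 - 5 = -2
e13 coeff: 3*1 - (-1)*1 = 3 - (-1) = 4
e23 coeff: 5*1 - (-1)*1 = 5 - (-1) = 6
|a wedge b|^2 = (-2)^2 + 4^2 + 6^2
= 4 + 16 + 36
= 56


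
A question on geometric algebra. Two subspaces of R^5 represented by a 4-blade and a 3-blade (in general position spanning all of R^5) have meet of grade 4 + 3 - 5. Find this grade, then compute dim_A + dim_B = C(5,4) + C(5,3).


Meet grade = grade(A) + grade(B) - n
= 4 + 3 - 5 = 2
C(5,4) = 5
C(5,3) = 10
dim_A + dim_B = 5 + 10 = 15


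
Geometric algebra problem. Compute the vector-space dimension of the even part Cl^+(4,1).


Even subalgebra dimension = 2^(n-1)
n = 4 + 1 = 5
2^(5 - 1) = 2^4 = 16
Verification: sum of C(5,k) for even k = 1 + 10 + 5 = 16
Result = 16


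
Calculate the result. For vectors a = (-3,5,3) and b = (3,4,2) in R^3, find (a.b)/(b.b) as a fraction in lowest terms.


Projection coefficient = (a . b) / (b . b)
a . b = (-3)*3 + 5*4 + 3*2
= -9 + 20 + 6 = 17
b . b = 3^2 + 4^2 + 2^2
= 9 + 16 + 4 = 29
Coefficient = 17/29
In lowest terms: 17/29


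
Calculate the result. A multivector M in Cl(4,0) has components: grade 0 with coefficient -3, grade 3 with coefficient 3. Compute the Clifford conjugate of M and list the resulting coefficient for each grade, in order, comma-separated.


Clifford conjugate sign for grade k: (-1)^(k(k+1)/2)
Grade 0: (-1)^(0*1/2) = (-1)^0 = 1, coeff -3 -> -3
Grade 3: (-1)^(3*4/2) = (-1)^6 = 1, coeff 3 -> 3
Conjugated coefficients: -3, 3


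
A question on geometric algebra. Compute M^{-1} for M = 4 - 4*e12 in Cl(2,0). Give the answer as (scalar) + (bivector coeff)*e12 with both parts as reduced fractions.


M = 4 - 4*e12, where e12^2 = -1.
Since M commutes with its reverse ~M = a - b*e12, M * ~M = a^2 - b^2*e12^2 = a^2 + b^2.
So M^{-1} = ~M / (a^2 + b^2) = (a - b*e12)/(a^2 + b^2).
a^2 + b^2 = 16 + 16 = 32
Scalar part = 4/32 = 1/8
Bivector coeff = 4/32 = 1/8
M^{-1} = 1/8 + 1/8*e12


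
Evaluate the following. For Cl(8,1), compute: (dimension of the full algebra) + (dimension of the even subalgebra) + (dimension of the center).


n = 8 + 1 = 9
Total dim = 2^9 = 512
Even subalgebra dim = 2^8 = 256
n is odd, so center dim = 2
Sum = 512 + 256 + 2 = 770


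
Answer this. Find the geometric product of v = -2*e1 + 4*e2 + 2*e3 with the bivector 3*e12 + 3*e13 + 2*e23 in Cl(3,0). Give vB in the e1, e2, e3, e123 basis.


vB has grade-1 (vector) and grade-3 (trivector) parts: vB = (v _| B) + (v ^ B).
Vector part <vB>_1:
  e1: -v2*b12 - v3*b13 = -(4)*(3) - (2)*(3) = -18
  e2: v1*b12 - v3*b23 = (-2)*(3) - (2)*(2) = -10
  e3: v1*b13 + v2*b23 = (-2)*(3) + (4)*(2) = 2
Trivector part <vB>_3:
  e123: v1*b23 - v2*b13 + v3*b12 = (-2)*(2) - (4)*(3) + (2)*(3) = -10
vB = -18*e1 - 10*e2 + 2*e3 - 10*e123


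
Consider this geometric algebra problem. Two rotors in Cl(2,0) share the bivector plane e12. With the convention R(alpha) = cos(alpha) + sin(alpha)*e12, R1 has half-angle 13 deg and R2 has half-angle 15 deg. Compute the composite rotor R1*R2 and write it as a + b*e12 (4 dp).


Same-plane rotors commute and their half-angles add:
R1*R2 = cos(a1 + a2) + sin(a1 + a2)*e12.
a1 + a2 = 13 + 15 = 28 deg
cos(28 deg) = 0.8829
sin(28 deg) = 0.4695
R1*R2 = 0.8829 + 0.4695*e12


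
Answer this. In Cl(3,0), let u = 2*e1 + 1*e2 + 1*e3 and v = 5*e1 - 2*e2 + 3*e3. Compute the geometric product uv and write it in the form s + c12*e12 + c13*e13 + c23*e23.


In Cl(3,0): e_i^2 = 1, e_ie_j = -e_je_i for i != j.
Scalar part = u . v = 2*5 + 1*(-2) + 1*3
= 10 + (-2) + 3 = 11
e12 coeff = 2*(-2) - 1*5 = -4 - 5 = -9
e13 coeff = 2*3 - 1*5 = 6 - 5 = 1
e23 coeff = 1*3 - 1*(-2) = 3 - (-2) = 5
uv = 11 - 9*e12 + 1*e13 + 5*e23


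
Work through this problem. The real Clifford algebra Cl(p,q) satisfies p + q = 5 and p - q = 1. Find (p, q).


We need p + q = 5 and p - q = 1.
Adding: 2p = 5 + 1 = 6, so p = 3.
Then q = 5 - 3 = 2.
(p, q) = (3, 2)


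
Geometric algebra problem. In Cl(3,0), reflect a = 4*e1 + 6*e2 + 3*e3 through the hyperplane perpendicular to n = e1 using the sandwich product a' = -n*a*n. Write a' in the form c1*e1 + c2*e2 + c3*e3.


Reflection formula: a' = -n*a*n, with n = e1 (unit vector, n^2 = 1).
For reflection through hyperplane perp to e1:
The component along e1 flips sign, others stay.
a = (4, 6, 3)
a' = (-4, 6, 3)
a' = -4*e1 + 6*e2 + 3*e3


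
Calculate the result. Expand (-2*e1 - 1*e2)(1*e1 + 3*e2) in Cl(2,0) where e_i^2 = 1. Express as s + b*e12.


Expand: (-2*e1 - 1*e2)(1*e1 + 3*e2)
= (-2)*1*e1e1 + (-2)*3*e1e2 + (-1)*1*e2e1 + (-1)*3*e2e2
Using e1^2 = e2^2 = 1, e2e1 = -e1e2:
Scalar part s = (-2)*1 + (-1)*3 = -2 + (-3) = -5
Bivector part b = (-2)*3 - (-1)*1 = -6 - (-1) = -5
uv = -5 - 5*e12


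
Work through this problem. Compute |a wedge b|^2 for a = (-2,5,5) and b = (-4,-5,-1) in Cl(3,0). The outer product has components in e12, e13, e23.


a wedge b = (a1*b2 - a2*b1)*e12 + (a1*b3 - a3*b1)*e13 + (a2*b3 - a3*b2)*e23
e12 coeff: (-2)*(-5) - 5*(-4) = 10 - (-20) = 30
e13 coeff: (-2)*(-1) - 5*(-4) = 2 - (-20) = 22
e23 coeff: 5*(-1) - 5*(-5) = -5 - (-25) = 20
|a wedge b|^2 = 30^2 + 22^2 + 20^2
= 900 + 484 + 400
= 1784


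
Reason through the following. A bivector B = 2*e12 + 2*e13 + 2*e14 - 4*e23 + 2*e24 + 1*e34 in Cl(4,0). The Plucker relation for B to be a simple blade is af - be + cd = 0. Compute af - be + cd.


Plucker relation: af - be + cd
a*f = 2*1 = 2
b*e = 2*2 = 4
c*d = 2*(-4) = -8
af - be + cd = 2 - 4 + (-8)
= -10


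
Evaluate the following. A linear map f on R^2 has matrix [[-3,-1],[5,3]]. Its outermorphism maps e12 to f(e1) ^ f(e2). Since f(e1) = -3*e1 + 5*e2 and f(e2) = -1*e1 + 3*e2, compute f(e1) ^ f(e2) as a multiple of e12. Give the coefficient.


The outermorphism of a linear map f sends e1^e2 to f(e1)^f(e2).
f(e1) = -3*e1 + 5*e2
f(e2) = -1*e1 + 3*e2
f(e1) ^ f(e2) = (-3*e1 + 5*e2) ^ (-1*e1 + 3*e2)
= (-3)*3*e12 + 5*(-1)*e21
= (-9 - (-5))*e12
= -4*e12
Coefficient = -4


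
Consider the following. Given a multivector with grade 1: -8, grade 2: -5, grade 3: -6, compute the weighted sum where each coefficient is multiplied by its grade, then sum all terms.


Grade-weighted sum = sum of grade_k * coefficient_k
1*(-8) = -8
2*(-5) = -10
3*(-6) = -18
Total = -8 + (-10) + (-18) = -36


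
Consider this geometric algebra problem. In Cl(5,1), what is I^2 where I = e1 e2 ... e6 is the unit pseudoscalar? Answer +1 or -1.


The pseudoscalar I = e1...e_n (product of all n generators) of Cl(p,q) satisfies I^2 = (-1)^(q + n(n-1)/2).
p = 5, q = 1, n = p + q = 6
n(n-1)/2 = 6 * 5 / 2 = 15
Exponent = q + n(n-1)/2 = 1 + 15 = 16
I^2 = (-1)^16 = +1


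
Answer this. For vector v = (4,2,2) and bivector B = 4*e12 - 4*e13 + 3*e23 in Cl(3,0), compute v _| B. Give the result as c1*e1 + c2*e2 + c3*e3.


Left contraction v _| B = <vB>_1 (grade-1 part of the geometric product vB).
Using e1_|e12 = e2, e2_|e12 = -e1, e1_|e13 = e3, e3_|e13 = -e1, e2_|e23 = e3, e3_|e23 = -e2:
e1 coeff: -v2*b12 - v3*b13 = -(2)*(4) - (2)*(-4) = 0
e2 coeff: v1*b12 - v3*b23 = (4)*(4) - (2)*(3) = 10
e3 coeff: v1*b13 + v2*b23 = (4)*(-4) + (2)*(3) = -10
v _| B = 0*e1 + 10*e2 - 10*e3


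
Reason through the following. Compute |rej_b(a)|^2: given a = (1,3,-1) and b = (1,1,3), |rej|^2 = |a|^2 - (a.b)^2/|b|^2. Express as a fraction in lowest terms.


|a|^2 = 1^2 + 3^2 + (-1)^2 = 11
|b|^2 = 1^2 + 1^2 + 3^2 = 11
a . b = 1*1 + 3*1 + (-1)*3 = 1
(a.b)^2 = 1^2 = 1
|rej|^2 = 11 - 1/11
= (121 - 1)/11
= 120/11
In lowest terms: 120/11


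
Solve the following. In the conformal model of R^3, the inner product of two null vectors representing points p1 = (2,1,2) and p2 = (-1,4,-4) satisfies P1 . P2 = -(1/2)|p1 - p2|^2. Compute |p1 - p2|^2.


p1 - p2 = (3, -3, 6)
|p1 - p2|^2 = 3^2 + (-3)^2 + 6^2
= 9 + 9 + 36
= 54


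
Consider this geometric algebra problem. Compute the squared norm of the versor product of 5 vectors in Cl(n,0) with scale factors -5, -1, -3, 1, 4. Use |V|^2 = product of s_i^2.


Each vector v_i has |v_i|^2 = s_i^2
Squared scales: (-5)^2 = 25, (-1)^2 = 1, (-3)^2 = 9, 1^2 = 1, 4^2 = 16
|V|^2 = 25 * 1 * 9 * 1 * 16
= 3600


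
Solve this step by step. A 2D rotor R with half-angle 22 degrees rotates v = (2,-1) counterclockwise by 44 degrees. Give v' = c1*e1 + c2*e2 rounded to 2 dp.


Rotor R = cos(22deg) - sin(22deg)*e12
Rotation angle theta = 2 * 22 = 44 degrees
v' = R*v*~R rotates v by theta.
cos(44deg) = 0.7193, sin(44deg) = 0.6947
v'_1 = 2*cos(44deg) - (-1)*sin(44deg)
= 2*0.7193 - (-1)*0.6947
= 2.13
v'_2 = 2*sin(44deg) + (-1)*cos(44deg)
= 2*0.6947 + (-1)*0.7193
= 0.67
v' = 2.13*e1 + 0.67*e2


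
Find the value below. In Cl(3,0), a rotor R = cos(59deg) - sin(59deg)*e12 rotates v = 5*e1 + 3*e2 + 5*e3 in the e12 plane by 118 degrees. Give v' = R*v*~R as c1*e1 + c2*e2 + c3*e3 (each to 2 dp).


Rotor R = cos(59deg) - sin(59deg)*e12
Rotation angle theta = 2 * 59 = 118 degrees in the e12 plane (e1 -> e2).
The component perpendicular to the plane (e3) is invariant: v'_3 = v3 = 5.00
cos(118deg) = -0.4695, sin(118deg) = 0.8829
v'_1 = v1*cos(theta) - v2*sin(theta) = 5*(-0.4695) - 3*0.8829 = -5.00
v'_2 = v1*sin(theta) + v2*cos(theta) = 5*0.8829 + 3*(-0.4695) = 3.01
v' = -5.00*e1 + 3.01*e2 + 5.00*e3


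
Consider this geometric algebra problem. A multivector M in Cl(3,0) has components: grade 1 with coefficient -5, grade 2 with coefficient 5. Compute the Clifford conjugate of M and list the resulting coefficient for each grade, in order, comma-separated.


Clifford conjugate sign for grade k: (-1)^(k(k+1)/2)
Grade 1: (-1)^(1*2/2) = (-1)^1 = -1, coeff -5 -> 5
Grade 2: (-1)^(2*3/2) = (-1)^3 = -1, coeff 5 -> -5
Conjugated coefficients: 5, -5


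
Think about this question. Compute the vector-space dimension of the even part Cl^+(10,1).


Even subalgebra dimension = 2^(n-1)
n = 10 + 1 = 11
2^(11 - 1) = 2^10 = 1024
Verification: sum of C(11,k) for even k = 1 + 55 + 330 + 462 + 165 + 11 = 1024
Result = 1024


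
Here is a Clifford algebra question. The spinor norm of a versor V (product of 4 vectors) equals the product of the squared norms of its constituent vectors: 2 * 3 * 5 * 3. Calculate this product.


Spinor norm N(V) = |v1|^2 * |v2|^2 * ... * |v4|^2
= 2 * 3 * 5 * 3
Running product: 2, 6, 30, 90
N(V) = 90


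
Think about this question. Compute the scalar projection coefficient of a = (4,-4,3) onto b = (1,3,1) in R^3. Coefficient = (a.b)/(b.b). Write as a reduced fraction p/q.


Projection coefficient = (a . b) / (b . b)
a . b = 4*1 + (-4)*3 + 3*1
= 4 + (-12) + 3 = -5
b . b = 1^2 + 3^2 + 1^2
= 1 + 9 + 1 = 11
Coefficient = -5/11
In lowest terms: -5/11


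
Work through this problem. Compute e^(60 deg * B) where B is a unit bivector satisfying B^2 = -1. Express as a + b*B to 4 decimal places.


For a unit bivector B with B^2 = -1, the exponential series gives
e^(theta*B) = cos(theta) + sin(theta)*B (the GA analogue of Euler's formula).
theta = 60 degrees = 1.047198 rad
cos(60 deg) = 0.5000
sin(60 deg) = 0.8660
exp(theta*B) = 0.5000 + 0.8660*B


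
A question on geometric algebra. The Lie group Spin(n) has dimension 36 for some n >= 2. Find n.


dim Spin(n) = dim so(n) = n(n-1)/2.
Solve n(n-1)/2 = 36, i.e. n^2 - n - 72 = 0.
Discriminant = 1 + 8*36 = 289
n = (1 + sqrt(289))/2 = (1 + 17)/2 = 9


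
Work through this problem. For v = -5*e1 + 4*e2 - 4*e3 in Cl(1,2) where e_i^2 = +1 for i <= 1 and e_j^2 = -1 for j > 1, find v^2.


v^2 = sum of c_i^2 * e_i^2
Positive signature terms (e_i^2 = +1): (-5)^2 = 25
Negative signature terms (e_j^2 = -1): 4^2 + (-4)^2 = 32
v^2 = 25 - 32 = -7


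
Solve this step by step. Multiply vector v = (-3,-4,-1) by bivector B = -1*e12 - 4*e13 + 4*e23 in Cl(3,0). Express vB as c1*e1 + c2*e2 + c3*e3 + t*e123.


vB has grade-1 (vector) and grade-3 (trivector) parts: vB = (v _| B) + (v ^ B).
Vector part <vB>_1:
  e1: -v2*b12 - v3*b13 = -(-4)*(-1) - (-1)*(-4) = -8
  e2: v1*b12 - v3*b23 = (-3)*(-1) - (-1)*(4) = 7
  e3: v1*b13 + v2*b23 = (-3)*(-4) + (-4)*(4) = -4
Trivector part <vB>_3:
  e123: v1*b23 - v2*b13 + v3*b12 = (-3)*(4) - (-4)*(-4) + (-1)*(-1) = -27
vB = -8*e1 + 7*e2 - 4*e3 - 27*e123


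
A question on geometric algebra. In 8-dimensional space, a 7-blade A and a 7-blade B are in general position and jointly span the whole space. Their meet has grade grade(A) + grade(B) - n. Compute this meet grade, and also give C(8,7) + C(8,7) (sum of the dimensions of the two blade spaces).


Meet grade = grade(A) + grade(B) - n
= 7 + 7 - 8 = 6
C(8,7) = 8
C(8,7) = 8
dim_A + dim_B = 8 + 8 = 16


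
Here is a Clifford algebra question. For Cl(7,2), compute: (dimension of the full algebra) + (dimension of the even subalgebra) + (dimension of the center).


n = 7 + 2 = 9
Total dim = 2^9 = 512
Even subalgebra dim = 2^8 = 256
n is odd, so center dim = 2
Sum = 512 + 256 + 2 = 770


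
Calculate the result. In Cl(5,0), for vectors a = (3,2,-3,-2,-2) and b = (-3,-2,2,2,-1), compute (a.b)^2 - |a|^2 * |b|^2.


a . b = 3*(-3) + 2*(-2) + (-3)*2 + (-2)*2 + (-2)*(-1)
= -9 + (-4) + (-6) + (-4) + 2 = -21
|a|^2 = 3^2 + 2^2 + (-3)^2 + (-2)^2 + (-2)^2 = 30
|b|^2 = (-3)^2 + (-2)^2 + 2^2 + 2^2 + (-1)^2 = 22
(a.b)^2 = (-21)^2 = 441
|a|^2 * |b|^2 = 30 * 22 = 660
Result = 441 - 660 = -219


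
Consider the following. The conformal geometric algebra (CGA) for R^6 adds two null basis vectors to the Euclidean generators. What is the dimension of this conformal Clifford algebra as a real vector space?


The conformal model of R^6 uses Cl(7,1): the 6 Euclidean generators plus two extra orthogonal generators e+ (e+^2 = +1) and e- (e-^2 = -1), from which the null vectors e0, einf are built.
Number of generators m = 6 + 2 = 8.
dim Cl(p,q) = 2^m = 2^8 = 256


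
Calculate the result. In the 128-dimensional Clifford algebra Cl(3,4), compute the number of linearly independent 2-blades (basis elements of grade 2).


Number of grade-k basis blades in Cl(p,q) with n = p + q is C(n, k).
n = 3 + 4 = 7
C(7, 2) = 7! / (2! * 5!)
= 5040 / (2 * 120)
= 21


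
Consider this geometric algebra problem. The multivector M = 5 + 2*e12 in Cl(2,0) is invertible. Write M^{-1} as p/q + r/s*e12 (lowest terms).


M = 5 + 2*e12, where e12^2 = -1.
Since M commutes with its reverse ~M = a - b*e12, M * ~M = a^2 - b^2*e12^2 = a^2 + b^2.
So M^{-1} = ~M / (a^2 + b^2) = (a - b*e12)/(a^2 + b^2).
a^2 + b^2 = 25 + 4 = 29
Scalar part = 5/29 = 5/29
Bivector coeff = -2/29 = -2/29
M^{-1} = 5/29 - 2/29*e12


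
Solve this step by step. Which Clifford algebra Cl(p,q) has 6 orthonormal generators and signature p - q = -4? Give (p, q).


We need p + q = 6 and p - q = -4.
Adding: 2p = 6 + (-4) = 2, so p = 1.
Then q = 6 - 1 = 5.
(p, q) = (1, 5)


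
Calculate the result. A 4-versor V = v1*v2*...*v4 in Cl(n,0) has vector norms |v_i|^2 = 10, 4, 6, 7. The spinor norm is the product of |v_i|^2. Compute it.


Spinor norm N(V) = |v1|^2 * |v2|^2 * ... * |v4|^2
= 10 * 4 * 6 * 7
Running product: 10, 40, 240, 1680
N(V) = 1680


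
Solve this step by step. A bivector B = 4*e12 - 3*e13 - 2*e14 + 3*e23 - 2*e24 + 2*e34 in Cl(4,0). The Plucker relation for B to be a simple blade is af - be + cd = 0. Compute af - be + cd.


Plucker relation: af - be + cd
a*f = 4*2 = 8
b*e = (-3)*(-2) = 6
c*d = (-2)*3 = -6
af - be + cd = 8 - 6 + (-6)
= -4


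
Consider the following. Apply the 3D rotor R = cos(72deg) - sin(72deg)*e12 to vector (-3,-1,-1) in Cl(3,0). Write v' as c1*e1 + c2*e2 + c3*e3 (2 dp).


Rotor R = cos(72deg) - sin(72deg)*e12
Rotation angle theta = 2 * 72 = 144 degrees in the e12 plane (e1 -> e2).
The component perpendicular to the plane (e3) is invariant: v'_3 = v3 = -1.00
cos(144deg) = -0.8090, sin(144deg) = 0.5878
v'_1 = v1*cos(theta) - v2*sin(theta) = -3*(-0.8090) - (-1)*0.5878 = 3.01
v'_2 = v1*sin(theta) + v2*cos(theta) = -3*0.5878 + (-1)*(-0.8090) = -0.95
v' = 3.01*e1 - 0.95*e2 - 1.00*e3


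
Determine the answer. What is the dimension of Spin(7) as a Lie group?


Spin(n) double-covers SO(n); both have Lie algebra so(n) of dimension n(n-1)/2.
n = 7
n(n-1) = 7 * 6 = 42
dim Spin(7) = 42/2 = 21


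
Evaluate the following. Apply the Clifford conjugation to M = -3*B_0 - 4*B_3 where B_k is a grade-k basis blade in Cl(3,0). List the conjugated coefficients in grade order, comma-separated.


Clifford conjugate sign for grade k: (-1)^(k(k+1)/2)
Grade 0: (-1)^(0*1/2) = (-1)^0 = 1, coeff -3 -> -3
Grade 3: (-1)^(3*4/2) = (-1)^6 = 1, coeff -4 -> -4
Conjugated coefficients: -3, -4


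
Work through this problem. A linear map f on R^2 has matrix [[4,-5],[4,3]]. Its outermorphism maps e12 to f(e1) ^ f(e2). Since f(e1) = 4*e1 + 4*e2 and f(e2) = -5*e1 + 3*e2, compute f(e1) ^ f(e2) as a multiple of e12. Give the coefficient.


The outermorphism of a linear map f sends e1^e2 to f(e1)^f(e2).
f(e1) = 4*e1 + 4*e2
f(e2) = -5*e1 + 3*e2
f(e1) ^ f(e2) = (4*e1 + 4*e2) ^ (-5*e1 + 3*e2)
= 4*3*e12 + 4*(-5)*e21
= (12 - (-20))*e12
= 32*e12
Coefficient = 32


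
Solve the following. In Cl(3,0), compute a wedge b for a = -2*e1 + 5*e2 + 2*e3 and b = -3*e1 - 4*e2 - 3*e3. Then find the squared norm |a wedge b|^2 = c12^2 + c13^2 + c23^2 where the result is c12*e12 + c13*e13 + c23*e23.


a wedge b = (a1*b2 - a2*b1)*e12 + (a1*b3 - a3*b1)*e13 + (a2*b3 - a3*b2)*e23
e12 coeff: (-2)*(-4) - 5*(-3) = 8 - (-15) = 23
e13 coeff: (-2)*(-3) - 2*(-3) = 6 - (-6) = 12
e23 coeff: 5*(-3) - 2*(-4) = -15 - (-8) = -7
|a wedge b|^2 = 23^2 + 12^2 + (-7)^2
= 529 + 144 + 49
= 722


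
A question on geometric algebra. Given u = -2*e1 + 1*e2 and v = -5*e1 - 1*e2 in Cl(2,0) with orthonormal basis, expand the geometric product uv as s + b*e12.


Expand: (-2*e1 + 1*e2)(-5*e1 - 1*e2)
= (-2)*(-5)*e1e1 + (-2)*(-1)*e1e2 + 1*(-5)*e2e1 + 1*(-1)*e2e2
Using e1^2 = e2^2 = 1, e2e1 = -e1e2:
Scalar part s = (-2)*(-5) + 1*(-1) = 10 + (-1) = 9
Bivector part b = (-2)*(-1) - 1*(-5) = 2 - (-5) = 7
uv = 9 + 7*e12


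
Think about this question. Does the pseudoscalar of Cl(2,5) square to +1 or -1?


The pseudoscalar I = e1...e_n (product of all n generators) of Cl(p,q) satisfies I^2 = (-1)^(q + n(n-1)/2).
p = 2, q = 5, n = p + q = 7
n(n-1)/2 = 7 * 6 / 2 = 21
Exponent = q + n(n-1)/2 = 5 + 21 = 26
I^2 = (-1)^26 = +1


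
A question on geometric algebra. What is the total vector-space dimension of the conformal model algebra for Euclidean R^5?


The conformal model of R^5 uses Cl(6,1): the 5 Euclidean generators plus two extra orthogonal generators e+ (e+^2 = +1) and e- (e-^2 = -1), from which the null vectors e0, einf are built.
Number of generators m = 5 + 2 = 7.
dim Cl(p,q) = 2^m = 2^7 = 128


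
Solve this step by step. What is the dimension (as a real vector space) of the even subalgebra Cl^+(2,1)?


Even subalgebra dimension = 2^(n-1)
n = 2 + 1 = 3
2^(3 - 1) = 2^2 = 4
Verification: sum of C(3,k) for even k = 1 + 3 = 4
Result = 4


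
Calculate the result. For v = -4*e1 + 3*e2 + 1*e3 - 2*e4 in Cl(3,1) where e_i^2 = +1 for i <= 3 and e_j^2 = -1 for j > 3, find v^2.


v^2 = sum of c_i^2 * e_i^2
Positive signature terms (e_i^2 = +1): (-4)^2 + 3^2 + 1^2 = 26
Negative signature terms (e_j^2 = -1): (-2)^2 = 4
v^2 = 26 - 4 = 22


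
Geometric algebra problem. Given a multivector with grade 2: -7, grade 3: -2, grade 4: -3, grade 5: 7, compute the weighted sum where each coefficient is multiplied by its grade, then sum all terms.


Grade-weighted sum = sum of grade_k * coefficient_k
2*(-7) = -14
3*(-2) = -6
4*(-3) = -12
5*7 = 35
Total = -14 + (-6) + (-12) + 35 = 3


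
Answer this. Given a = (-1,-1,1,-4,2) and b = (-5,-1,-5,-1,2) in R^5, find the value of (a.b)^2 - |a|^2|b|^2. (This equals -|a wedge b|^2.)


a . b = (-1)*(-5) + (-1)*(-1) + 1*(-5) + (-4)*(-1) + 2*2
= 5 + 1 + (-5) + 4 + 4 = 9
|a|^2 = (-1)^2 + (-1)^2 + 1^2 + (-4)^2 + 2^2 = 23
|b|^2 = (-5)^2 + (-1)^2 + (-5)^2 + (-1)^2 + 2^2 = 56
(a.b)^2 = 9^2 = 81
|a|^2 * |b|^2 = 23 * 56 = 1288
Result = 81 - 1288 = -1207


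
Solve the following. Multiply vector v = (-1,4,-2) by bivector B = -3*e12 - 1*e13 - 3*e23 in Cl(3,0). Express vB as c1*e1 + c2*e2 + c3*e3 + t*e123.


vB has grade-1 (vector) and grade-3 (trivector) parts: vB = (v _| B) + (v ^ B).
Vector part <vB>_1:
  e1: -v2*b12 - v3*b13 = -(4)*(-3) - (-2)*(-1) = 10
  e2: v1*b12 - v3*b23 = (-1)*(-3) - (-2)*(-3) = -3
  e3: v1*b13 + v2*b23 = (-1)*(-1) + (4)*(-3) = -11
Trivector part <vB>_3:
  e123: v1*b23 - v2*b13 + v3*b12 = (-1)*(-3) - (4)*(-1) + (-2)*(-3) = 13
vB = 10*e1 - 3*e2 - 11*e3 + 13*e123


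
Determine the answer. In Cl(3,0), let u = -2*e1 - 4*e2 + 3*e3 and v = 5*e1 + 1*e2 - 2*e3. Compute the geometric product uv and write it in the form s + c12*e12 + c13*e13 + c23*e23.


In Cl(3,0): e_i^2 = 1, e_ie_j = -e_je_i for i != j.
Scalar part = u . v = (-2)*5 + (-4)*1 + 3*(-2)
= -10 + (-4) + (-6) = -20
e12 coeff = (-2)*1 - (-4)*5 = -2 - (-20) = 18
e13 coeff = (-2)*(-2) - 3*5 = 4 - 15 = -11
e23 coeff = (-4)*(-2) - 3*1 = 8 - 3 = 5
uv = -20 + 18*e12 - 11*e13 + 5*e23
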